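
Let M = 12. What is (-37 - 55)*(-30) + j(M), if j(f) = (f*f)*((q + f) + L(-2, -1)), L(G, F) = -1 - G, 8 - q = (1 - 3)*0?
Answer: 5784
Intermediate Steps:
q = 8 (q = 8 - (1 - 3)*0 = 8 - (-2)*0 = 8 - 1*0 = 8 + 0 = 8)
j(f) = f²*(9 + f) (j(f) = (f*f)*((8 + f) + (-1 - 1*(-2))) = f²*((8 + f) + (-1 + 2)) = f²*((8 + f) + 1) = f²*(9 + f))
(-37 - 55)*(-30) + j(M) = (-37 - 55)*(-30) + 12²*(9 + 12) = -92*(-30) + 144*21 = 2760 + 3024 = 5784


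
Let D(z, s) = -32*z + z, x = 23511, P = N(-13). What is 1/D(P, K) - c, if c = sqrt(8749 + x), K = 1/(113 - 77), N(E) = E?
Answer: 1/403 - 2*sqrt(8065) ≈ -179.61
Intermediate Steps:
P = -13
K = 1/36 ≈ 0.027778
D(z, s) = -31*z
c = 2*sqrt(8065) (c = sqrt(8749 + 23511) = sqrt(32260) = 2*sqrt(8065) ≈ 179.61)
1/D(P, K) - c = 1/(-31*(-13)) - 2*sqrt(8065) = 1/403 - 2*sqrt(8065)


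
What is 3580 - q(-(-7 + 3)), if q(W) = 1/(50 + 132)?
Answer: 651559/182 ≈ 3580.0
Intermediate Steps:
q(W) = 1/182
3580 - q(-(-7 + 3)) = 3580 - 1*1/182 = 3580 - 1/182 = 651559/182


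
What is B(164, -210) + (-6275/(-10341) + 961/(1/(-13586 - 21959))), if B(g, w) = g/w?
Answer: -12363245434604/361935 ≈ -3.4159e+7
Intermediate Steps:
B(164, -210) + (-6275/(-10341) + 961/(1/(-13586 - 21959))) = 164/(-210) + (-6275/(-10341) + 961/(1/(-13586 - 21959))) = 164*(-1/210) + (-6275*(-1/10341) + 961/(1/(-35545))) = -82/105 + (6275/10341 + 961/(-1/35545)) = -82/105 + (6275/10341 + 961*(-35545)) = -82/105 + (6275/10341 - 34158745) = -82/105 - 353235575770/10341 = -12363245434604/361935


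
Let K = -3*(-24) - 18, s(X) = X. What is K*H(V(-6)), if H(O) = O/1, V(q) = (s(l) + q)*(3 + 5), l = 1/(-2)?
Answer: -2808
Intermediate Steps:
l = -½ ≈ -0.50000
V(q) = -4 + 8*q (V(q) = (-½ + q)*(3 + 5) = (-½ + q)*8 = -4 + 8*q)
H(O) = O (H(O) = O*1 = O)
K = 54 (K = 72 - 18 = 54)
K*H(V(-6)) = 54*(-4 + 8*(-6)) = 54*(-4 - 48) = 54*(-52) = -2808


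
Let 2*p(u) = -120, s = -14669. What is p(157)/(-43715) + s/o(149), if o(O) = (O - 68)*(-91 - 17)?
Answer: 128356043/76483764 ≈ 1.6782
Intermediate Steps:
p(u) = -60 (p(u) = (½)*(-120) = -60)
o(O) = 7344 - 108*O (o(O) = (-68 + O)*(-108) = 7344 - 108*O)
p(157)/(-43715) + s/o(149) = -60/(-43715) - 14669/(7344 - 108*149) = -60*(-1/43715) - 14669/(7344 - 16092) = 12/8743 - 14669/(-8748) = 12/8743 - 14669*(-1/8748) = 12/8743 + 14669/8748 = 128356043/76483764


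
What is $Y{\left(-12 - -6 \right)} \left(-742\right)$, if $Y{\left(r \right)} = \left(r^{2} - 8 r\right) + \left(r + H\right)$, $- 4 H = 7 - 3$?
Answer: $-57134$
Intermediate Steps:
$H = -1$ ($H = - \frac{7 - 3}{4} = \left(- \frac{1}{4}\right) 4 = -1$)
$Y{\left(r \right)} = -1 + r^{2} - 7 r$ ($Y{\left(r \right)} = \left(r^{2} - 8 r\right) + \left(r - 1\right) = \left(r^{2} - 8 r\right) + \left(-1 + r\right) = -1 + r^{2} - 7 r$)
$Y{\left(-12 - -6 \right)} \left(-742\right) = \left(-1 + \left(-12 - -6\right)^{2} - 7 \left(-12 - -6\right)\right) \left(-742\right) = \left(-1 + \left(-12 + 6\right)^{2} - 7 \left(-12 + 6\right)\right) \left(-742\right) = \left(-1 + \left(-6\right)^{2} - -42\right) \left(-742\right) = \left(-1 + 36 + 42\right) \left(-742\right) = 77 \left(-742\right) = -57134$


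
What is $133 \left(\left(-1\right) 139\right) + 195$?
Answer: $-18292$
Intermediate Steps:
$133 \left(\left(-1\right) 139\right) + 195 = 133 \left(-139\right) + 195 = -18487 + 195 = -18292$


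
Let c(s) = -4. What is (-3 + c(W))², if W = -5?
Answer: 49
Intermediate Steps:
(-3 + c(W))² = (-3 - 4)² = (-7)² = 49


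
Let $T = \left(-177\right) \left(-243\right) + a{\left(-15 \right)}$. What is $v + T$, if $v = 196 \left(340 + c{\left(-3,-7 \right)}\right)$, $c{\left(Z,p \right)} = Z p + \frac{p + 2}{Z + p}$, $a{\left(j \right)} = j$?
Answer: $113850$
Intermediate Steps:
$T = 42996$ ($T = \left(-177\right) \left(-243\right) - 15 = 43011 - 15 = 42996$)
$c{\left(Z,p \right)} = Z p + \frac{2 + p}{Z + p}$
$v = 70854$ ($v = 196 \left(340 + \frac{2 - 7 - 3 \left(-7\right)^{2} - 7 \left(-3\right)^{2}}{-3 - 7}\right) = 196 \left(340 + \frac{2 - 7 - 147 - 63}{-10}\right) = 196 \left(340 - \frac{2 - 7 - 147 - 63}{10}\right) = 196 \left(340 - - \frac{43}{2}\right) = 196 \left(340 + \frac{43}{2}\right) = 196 \cdot \frac{723}{2} = 70854$)
$v + T = 70854 + 42996 = 113850$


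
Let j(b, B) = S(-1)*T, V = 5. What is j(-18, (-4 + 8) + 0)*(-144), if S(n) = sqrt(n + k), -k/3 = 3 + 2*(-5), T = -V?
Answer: 1440*sqrt(5) ≈ 3219.9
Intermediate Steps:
T = -5 (T = -1*5 = -5)
k = 21 (k = -3*(3 + 2*(-5)) = -3*(3 - 10) = -3*(-7) = 21)
S(n) = sqrt(21 + n) (S(n) = sqrt(n + 21) = sqrt(21 + n))
j(b, B) = -10*sqrt(5) (j(b, B) = sqrt(21 - 1)*(-5) = sqrt(20)*(-5) = (2*sqrt(5))*(-5) = -10*sqrt(5))
j(-18, (-4 + 8) + 0)*(-144) = -10*sqrt(5)*(-144) = 1440*sqrt(5)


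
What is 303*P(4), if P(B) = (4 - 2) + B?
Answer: 1818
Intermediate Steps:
P(B) = 2 + B
303*P(4) = 303*(2 + 4) = 303*6 = 1818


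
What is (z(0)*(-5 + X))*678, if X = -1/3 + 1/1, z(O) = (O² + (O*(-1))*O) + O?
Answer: 0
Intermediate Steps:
z(O) = O (z(O) = (O² + (-O)*O) + O = (O² - O²) + O = 0 + O = O)
X = ⅔ (X = -1*⅓ + 1*1 = -⅓ + 1 = ⅔ ≈ 0.66667)
(z(0)*(-5 + X))*678 = (0*(-5 + ⅔))*678 = (0*(-13/3))*678 = 0*678 = 0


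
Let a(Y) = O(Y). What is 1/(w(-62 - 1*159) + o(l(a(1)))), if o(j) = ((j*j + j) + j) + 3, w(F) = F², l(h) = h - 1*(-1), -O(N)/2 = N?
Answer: 1/48843 ≈ 2.0474e-5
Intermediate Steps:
O(N) = -2*N
a(Y) = -2*Y
l(h) = 1 + h (l(h) = h + 1 = 1 + h)
o(j) = 3 + j² + 2*j (o(j) = ((j² + j) + j) + 3 = ((j + j²) + j) + 3 = (j² + 2*j) + 3 = 3 + j² + 2*j)
1/(w(-62 - 1*159) + o(l(a(1)))) = 1/((-62 - 1*159)² + (3 + (1 - 2*1)² + 2*(1 - 2*1))) = 1/((-62 - 159)² + (3 + (1 - 2)² + 2*(1 - 2))) = 1/((-221)² + (3 + (-1)² + 2*(-1))) = 1/(48841 + (3 + 1 - 2)) = 1/(48841 + 2) = 1/48843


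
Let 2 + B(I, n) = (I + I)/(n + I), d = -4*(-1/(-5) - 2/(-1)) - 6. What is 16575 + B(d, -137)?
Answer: 12579055/759 ≈ 16573.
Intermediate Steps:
d = -74/5 (d = -4*(-1*(-1/5) - 2*(-1)) - 6 = -4*(1/5 + 2) - 6 = -4*11/5 - 6 = -44/5 - 6 = -74/5 ≈ -14.800)
B(I, n) = -2 + 2*I/(I + n) (B(I, n) = -2 + (I + I)/(n + I) = -2 + (2*I)/(I + n) = -2 + 2*I/(I + n))
16575 + B(d, -137) = 16575 - 2*(-137)/(-74/5 - 137) = 16575 - 2*(-137)/(-759/5) = 16575 - 2*(-137)*(-5/759) = 16575 - 1370/759 = 12579055/759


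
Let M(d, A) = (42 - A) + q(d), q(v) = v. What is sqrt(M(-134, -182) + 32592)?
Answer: sqrt(32682) ≈ 180.78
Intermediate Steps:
M(d, A) = 42 + d - A (M(d, A) = (42 - A) + d = 42 + d - A)
sqrt(M(-134, -182) + 32592) = sqrt((42 - 134 - 1*(-182)) + 32592) = sqrt((42 - 134 + 182) + 32592) = sqrt(90 + 32592) = sqrt(32682)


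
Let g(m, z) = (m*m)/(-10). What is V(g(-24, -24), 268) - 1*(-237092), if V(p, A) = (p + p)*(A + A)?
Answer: 876724/5 ≈ 1.7534e+5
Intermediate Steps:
g(m, z) = -m**2/10 (g(m, z) = m**2*(-1/10) = -m**2/10)
V(p, A) = 4*A*p (V(p, A) = (2*p)*(2*A) = 4*A*p)
V(g(-24, -24), 268) - 1*(-237092) = 4*268*(-1/10*(-24)**2) - 1*(-237092) = 4*268*(-1/10*576) + 237092 = 4*268*(-288/5) + 237092 = -308736/5 + 237092 = 876724/5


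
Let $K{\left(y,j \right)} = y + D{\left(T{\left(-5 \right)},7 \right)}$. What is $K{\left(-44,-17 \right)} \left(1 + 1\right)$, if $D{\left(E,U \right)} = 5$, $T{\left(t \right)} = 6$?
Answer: $-78$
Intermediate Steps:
$K{\left(y,j \right)} = 5 + y$ ($K{\left(y,j \right)} = y + 5 = 5 + y$)
$K{\left(-44,-17 \right)} \left(1 + 1\right) = \left(5 - 44\right) \left(1 + 1\right) = \left(-39\right) 2 = -78$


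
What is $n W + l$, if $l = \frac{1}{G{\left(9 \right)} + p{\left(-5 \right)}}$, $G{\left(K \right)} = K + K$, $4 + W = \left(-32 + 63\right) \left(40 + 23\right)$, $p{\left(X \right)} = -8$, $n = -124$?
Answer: $- \frac{2416759}{10} \approx -2.4168 \cdot 10^{5}$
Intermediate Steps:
$W = 1949$ ($W = -4 + \left(-32 + 63\right) \left(40 + 23\right) = -4 + 31 \cdot 63 = -4 + 1953 = 1949$)
$G{\left(K \right)} = 2 K$
$l = \frac{1}{10}$ ($l = \frac{1}{2 \cdot 9 - 8} = \frac{1}{18 - 8} = \frac{1}{10} \approx 0.1$)
$n W + l = \left(-124\right) 1949 + \frac{1}{10} = -241676 + \frac{1}{10} = - \frac{2416759}{10}$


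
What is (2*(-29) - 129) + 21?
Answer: -166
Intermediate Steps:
(2*(-29) - 129) + 21 = (-58 - 129) + 21 = -187 + 21 = -166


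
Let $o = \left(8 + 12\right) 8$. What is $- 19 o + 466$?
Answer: $-2574$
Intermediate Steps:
$o = 160$ ($o = 20 \cdot 8 = 160$)
$- 19 o + 466 = \left(-19\right) 160 + 466 = -3040 + 466 = -2574$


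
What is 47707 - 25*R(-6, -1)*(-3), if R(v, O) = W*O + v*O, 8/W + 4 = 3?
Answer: 48757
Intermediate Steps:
W = -8 (W = 8/(-4 + 3) = 8/(-1) = 8*(-1) = -8)
R(v, O) = -8*O + O*v (R(v, O) = -8*O + v*O = -8*O + O*v)
47707 - 25*R(-6, -1)*(-3) = 47707 - (-25)*(-8 - 6)*(-3) = 47707 - (-25)*(-14)*(-3) = 47707 - 25*14*(-3) = 47707 - 350*(-3) = 47707 + 1050 = 48757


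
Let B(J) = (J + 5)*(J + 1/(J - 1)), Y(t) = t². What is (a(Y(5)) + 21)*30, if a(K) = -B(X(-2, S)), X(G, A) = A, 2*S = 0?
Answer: 780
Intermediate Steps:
S = 0 (S = (½)*0 = 0)
B(J) = (5 + J)*(J + 1/(-1 + J))
a(K) = 5 (a(K) = -(5 + 0³ - 4*0 + 4*0²)/(-1 + 0) = -(5 + 0 + 0 + 4*0)/(-1) = -(-1)*(5 + 0 + 0 + 0) = -(-1)*5 = -1*(-5) = 5)
(a(Y(5)) + 21)*30 = (5 + 21)*30 = 26*30 = 780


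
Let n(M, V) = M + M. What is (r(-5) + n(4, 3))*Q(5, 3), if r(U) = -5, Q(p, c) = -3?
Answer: -9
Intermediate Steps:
n(M, V) = 2*M
(r(-5) + n(4, 3))*Q(5, 3) = (-5 + 2*4)*(-3) = (-5 + 8)*(-3) = 3*(-3) = -9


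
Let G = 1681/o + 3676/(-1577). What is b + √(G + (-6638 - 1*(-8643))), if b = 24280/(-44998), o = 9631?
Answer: -12140/22499 + 2*√115502978436471498/15188087 ≈ 44.214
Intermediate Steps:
G = -32752619/15188087 (G = 1681/9631 + 3676/(-1577) = 1681*(1/9631) + 3676*(-1/1577) = 1681/9631 - 3676/1577 = -32752619/15188087 ≈ -2.1565)
b = -12140/22499 (b = 24280*(-1/44998) = -12140/22499 ≈ -0.53958)
b + √(G + (-6638 - 1*(-8643))) = -12140/22499 + √(-32752619/15188087 + (-6638 - 1*(-8643))) = -12140/22499 + √(-32752619/15188087 + (-6638 + 8643)) = -12140/22499 + √(-32752619/15188087 + 2005) = -12140/22499 + √(30419361816/15188087) = -12140/22499 + 2*√115502978436471498/15188087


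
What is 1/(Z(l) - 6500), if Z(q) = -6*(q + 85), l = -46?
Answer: -1/6734 ≈ -0.00014850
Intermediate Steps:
Z(q) = -510 - 6*q (Z(q) = -6*(85 + q) = -510 - 6*q)
1/(Z(l) - 6500) = 1/((-510 - 6*(-46)) - 6500) = 1/((-510 + 276) - 6500) = 1/(-234 - 6500) = 1/(-6734) = -1/6734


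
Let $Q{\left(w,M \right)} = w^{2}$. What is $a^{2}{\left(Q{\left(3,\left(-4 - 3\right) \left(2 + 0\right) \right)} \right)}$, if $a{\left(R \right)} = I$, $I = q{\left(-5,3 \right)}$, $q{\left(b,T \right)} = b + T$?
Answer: $4$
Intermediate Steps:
$q{\left(b,T \right)} = T + b$
$I = -2$ ($I = 3 - 5 = -2$)
$a{\left(R \right)} = -2$
$a^{2}{\left(Q{\left(3,\left(-4 - 3\right) \left(2 + 0\right) \right)} \right)} = \left(-2\right)^{2} = 4$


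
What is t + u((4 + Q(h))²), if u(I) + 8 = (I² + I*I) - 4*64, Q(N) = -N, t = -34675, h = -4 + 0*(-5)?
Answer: -26747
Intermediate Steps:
h = -4 (h = -4 + 0 = -4)
u(I) = -264 + 2*I² (u(I) = -8 + ((I² + I*I) - 4*64) = -8 + ((I² + I²) - 256) = -8 + (2*I² - 256) = -8 + (-256 + 2*I²) = -264 + 2*I²)
t + u((4 + Q(h))²) = -34675 + (-264 + 2*((4 - 1*(-4))²)²) = -34675 + (-264 + 2*((4 + 4)²)²) = -34675 + (-264 + 2*(8²)²) = -34675 + (-264 + 2*64²) = -34675 + (-264 + 2*4096) = -34675 + (-264 + 8192) = -34675 + 7928 = -26747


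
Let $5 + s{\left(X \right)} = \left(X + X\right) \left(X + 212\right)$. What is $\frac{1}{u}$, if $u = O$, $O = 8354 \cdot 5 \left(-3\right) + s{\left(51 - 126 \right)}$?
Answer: $- \frac{1}{145865} \approx -6.8557 \cdot 10^{-6}$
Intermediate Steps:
$s{\left(X \right)} = -5 + 2 X \left(212 + X\right)$ ($s{\left(X \right)} = -5 + \left(X + X\right) \left(X + 212\right) = -5 + 2 X \left(212 + X\right)$)
$O = -145865$ ($O = 8354 \cdot 5 \left(-3\right) + \left(-5 + 2 \left(51 - 126\right)^{2} + 424 \left(51 - 126\right)\right) = 8354 \left(-15\right) + \left(-5 + 2 \left(-75\right)^{2} + 424 \left(-75\right)\right) = -125310 - 20555 = -145865$)
$u = -145865$
$\frac{1}{u} = \frac{1}{-145865} = - \frac{1}{145865}$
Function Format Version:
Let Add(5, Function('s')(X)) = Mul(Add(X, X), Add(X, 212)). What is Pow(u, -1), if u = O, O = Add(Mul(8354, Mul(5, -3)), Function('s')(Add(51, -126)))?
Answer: Rational(-1, 145865) ≈ -6.8557e-6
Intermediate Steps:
Function('s')(X) = Add(-5, Mul(2, X, Add(212, X))) (Function('s')(X) = Add(-5, Mul(Add(X, X), Add(X, 212))) = Add(-5, Mul(Mul(2, X), Add(212, X))) = Add(-5, Mul(2, X, Add(212, X))))
O = -145865 (O = Add(Mul(8354, Mul(5, -3)), Add(-5, Mul(2, Pow(Add(51, -126), 2)), Mul(424, Add(51, -126)))) = Add(Mul(8354, -15), Add(-5, Mul(2, Pow(-75, 2)), Mul(424, -75))) = Add(-125310, Add(-5, Mul(2, 5625), -31800)) = Add(-125310, Add(-5, 11250, -31800)) = Add(-125310, -20555) = -145865)
u = -145865
Pow(u, -1) = Pow(-145865, -1) = Rational(-1, 145865)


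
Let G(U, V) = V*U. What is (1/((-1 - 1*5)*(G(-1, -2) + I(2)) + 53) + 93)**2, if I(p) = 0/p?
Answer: 14546596/1681 ≈ 8653.5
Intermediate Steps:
G(U, V) = U*V
I(p) = 0
(1/((-1 - 1*5)*(G(-1, -2) + I(2)) + 53) + 93)**2 = (1/((-1 - 1*5)*(-1*(-2) + 0) + 53) + 93)**2 = (1/((-1 - 5)*(2 + 0) + 53) + 93)**2 = (1/(-6*2 + 53) + 93)**2 = (1/(-12 + 53) + 93)**2 = (1/41 + 93)**2 = (3814/41)**2 = 14546596/1681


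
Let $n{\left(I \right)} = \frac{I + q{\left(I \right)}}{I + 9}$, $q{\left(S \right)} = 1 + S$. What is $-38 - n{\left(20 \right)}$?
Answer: $- \frac{1143}{29} \approx -39.414$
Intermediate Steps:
$n{\left(I \right)} = \frac{1 + 2 I}{9 + I}$ ($n{\left(I \right)} = \frac{I + \left(1 + I\right)}{I + 9} = \frac{1 + 2 I}{9 + I}$)
$-38 - n{\left(20 \right)} = -38 - \frac{1 + 2 \cdot 20}{9 + 20} = -38 - \frac{1 + 40}{29} = -38 - \frac{1}{29} \cdot 41 = -38 - \frac{41}{29} = - \frac{1143}{29}$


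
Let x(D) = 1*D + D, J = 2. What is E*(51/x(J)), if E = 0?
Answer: 0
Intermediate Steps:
x(D) = 2*D (x(D) = D + D = 2*D)
E*(51/x(J)) = 0*(51/((2*2))) = 0*(51/4) = 0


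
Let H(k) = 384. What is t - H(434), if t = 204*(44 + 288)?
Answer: 67344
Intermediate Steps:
t = 67728 (t = 204*332 = 67728)
t - H(434) = 67728 - 1*384 = 67728 - 384 = 67344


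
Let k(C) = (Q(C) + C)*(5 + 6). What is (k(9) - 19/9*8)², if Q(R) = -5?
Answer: 59536/81 ≈ 735.01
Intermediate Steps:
k(C) = -55 + 11*C (k(C) = (-5 + C)*(5 + 6) = (-5 + C)*11 = -55 + 11*C)
(k(9) - 19/9*8)² = ((-55 + 11*9) - 19/9*8)² = ((-55 + 99) - 19*⅑*8)² = (44 - 19/9*8)² = (44 - 152/9)² = (244/9)² = 59536/81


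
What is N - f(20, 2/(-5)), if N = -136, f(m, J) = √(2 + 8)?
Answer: -136 - √10 ≈ -139.16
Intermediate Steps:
f(m, J) = √10
N - f(20, 2/(-5)) = -136 - √10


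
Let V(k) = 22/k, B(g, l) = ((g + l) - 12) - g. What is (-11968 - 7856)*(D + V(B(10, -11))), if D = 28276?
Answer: -12892062624/23 ≈ -5.6052e+8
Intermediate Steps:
B(g, l) = -12 + l (B(g, l) = (-12 + g + l) - g = -12 + l)
(-11968 - 7856)*(D + V(B(10, -11))) = (-11968 - 7856)*(28276 + 22/(-12 - 11)) = -19824*(28276 + 22/(-23)) = -19824*(28276 + 22*(-1/23)) = -19824*(28276 - 22/23) = -19824*650326/23 = -12892062624/23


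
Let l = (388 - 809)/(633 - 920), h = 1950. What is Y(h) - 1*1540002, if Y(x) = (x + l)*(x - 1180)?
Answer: -1532272/41 ≈ -37373.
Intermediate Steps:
l = 421/287 (l = -421/(-287) = -421*(-1/287) = 421/287 ≈ 1.4669)
Y(x) = (-1180 + x)*(421/287 + x) (Y(x) = (x + 421/287)*(x - 1180) = (421/287 + x)*(-1180 + x) = (-1180 + x)*(421/287 + x))
Y(h) - 1*1540002 = (-496780/287 + 1950² - 338239/287*1950) - 1*1540002 = (-496780/287 + 3802500 - 659566050/287) - 1540002 = 61607810/41 - 1540002 = -1532272/41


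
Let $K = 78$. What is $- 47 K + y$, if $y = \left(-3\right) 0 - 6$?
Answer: $-3672$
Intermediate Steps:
$y = -6$ ($y = 0 - 6 = -6$)
$- 47 K + y = \left(-47\right) 78 - 6 = -3666 - 6 = -3672$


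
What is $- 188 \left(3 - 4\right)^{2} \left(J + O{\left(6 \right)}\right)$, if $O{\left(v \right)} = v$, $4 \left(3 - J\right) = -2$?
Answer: $-1786$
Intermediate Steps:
$J = \frac{7}{2}$ ($J = 3 - - \frac{1}{2} = 3 + \frac{1}{2} = \frac{7}{2} \approx 3.5$)
$- 188 \left(3 - 4\right)^{2} \left(J + O{\left(6 \right)}\right) = - 188 \left(3 - 4\right)^{2} \left(\frac{7}{2} + 6\right) = - 188 \left(-1\right)^{2} \cdot \frac{19}{2} = - 188 \cdot 1 \cdot \frac{19}{2} = \left(-188\right) \frac{19}{2} = -1786$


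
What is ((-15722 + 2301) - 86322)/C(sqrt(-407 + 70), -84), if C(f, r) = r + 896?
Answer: -14249/116 ≈ -122.84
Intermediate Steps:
C(f, r) = 896 + r
((-15722 + 2301) - 86322)/C(sqrt(-407 + 70), -84) = ((-15722 + 2301) - 86322)/(896 - 84) = (-13421 - 86322)/812 = -99743*1/812 = -14249/116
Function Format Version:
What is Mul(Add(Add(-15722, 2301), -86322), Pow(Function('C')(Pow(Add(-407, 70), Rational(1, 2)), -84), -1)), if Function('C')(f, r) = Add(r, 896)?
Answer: Rational(-14249, 116) ≈ -122.84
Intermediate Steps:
Function('C')(f, r) = Add(896, r)
Mul(Add(Add(-15722, 2301), -86322), Pow(Function('C')(Pow(Add(-407, 70), Rational(1, 2)), -84), -1)) = Mul(Add(Add(-15722, 2301), -86322), Pow(Add(896, -84), -1)) = Mul(Add(-13421, -86322), Pow(812, -1)) = Mul(-99743, Rational(1, 812)) = Rational(-14249, 116)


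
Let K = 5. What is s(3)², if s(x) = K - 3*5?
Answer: 100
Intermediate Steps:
s(x) = -10 (s(x) = 5 - 3*5 = 5 - 15 = -10)
s(3)² = (-10)² = 100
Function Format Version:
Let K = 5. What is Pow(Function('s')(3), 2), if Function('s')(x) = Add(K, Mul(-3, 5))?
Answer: 100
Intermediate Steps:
Function('s')(x) = -10 (Function('s')(x) = Add(5, Mul(-3, 5)) = Add(5, -15) = -10)
Pow(Function('s')(3), 2) = Pow(-10, 2) = 100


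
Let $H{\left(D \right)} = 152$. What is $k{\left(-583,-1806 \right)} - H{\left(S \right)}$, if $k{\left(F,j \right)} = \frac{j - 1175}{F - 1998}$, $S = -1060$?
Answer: $- \frac{389331}{2581} \approx -150.84$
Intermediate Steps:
$k{\left(F,j \right)} = \frac{-1175 + j}{-1998 + F}$
$k{\left(-583,-1806 \right)} - H{\left(S \right)} = \frac{-1175 - 1806}{-1998 - 583} - 152 = \frac{1}{-2581} \left(-2981\right) - 152 = \left(- \frac{1}{2581}\right) \left(-2981\right) - 152 = \frac{2981}{2581} - 152 = - \frac{389331}{2581}$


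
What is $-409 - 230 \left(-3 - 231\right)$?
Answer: $53411$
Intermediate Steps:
$-409 - 230 \left(-3 - 231\right) = -409 - -53820 = -409 + 53820 = 53411$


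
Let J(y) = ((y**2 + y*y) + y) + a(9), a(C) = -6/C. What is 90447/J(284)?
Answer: 271341/484786 ≈ 0.55971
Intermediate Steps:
J(y) = -2/3 + y + 2*y**2 (J(y) = ((y**2 + y*y) + y) - 6/9 = ((y**2 + y**2) + y) - 6*1/9 = (2*y**2 + y) - 2/3 = (y + 2*y**2) - 2/3 = -2/3 + y + 2*y**2)
90447/J(284) = 90447/(-2/3 + 284 + 2*284**2) = 90447/(-2/3 + 284 + 2*80656) = 90447/(-2/3 + 284 + 161312) = 90447/(484786/3) = 90447*(3/484786) = 271341/484786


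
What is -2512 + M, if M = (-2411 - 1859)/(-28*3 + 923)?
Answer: -2111838/839 ≈ -2517.1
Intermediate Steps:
M = -4270/839 (M = -4270/(-84 + 923) = -4270/839 ≈ -5.0894)
-2512 + M = -2512 - 4270/839 = -2111838/839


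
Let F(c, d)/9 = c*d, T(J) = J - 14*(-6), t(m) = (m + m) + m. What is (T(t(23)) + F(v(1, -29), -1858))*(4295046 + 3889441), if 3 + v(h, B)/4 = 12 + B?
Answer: 10950131555631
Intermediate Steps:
t(m) = 3*m (t(m) = 2*m + m = 3*m)
v(h, B) = 36 + 4*B (v(h, B) = -12 + 4*(12 + B) = -12 + (48 + 4*B) = 36 + 4*B)
T(J) = 84 + J (T(J) = J + 84 = 84 + J)
F(c, d) = 9*c*d (F(c, d) = 9*(c*d) = 9*c*d)
(T(t(23)) + F(v(1, -29), -1858))*(4295046 + 3889441) = ((84 + 3*23) + 9*(36 + 4*(-29))*(-1858))*(4295046 + 3889441) = ((84 + 69) + 9*(36 - 116)*(-1858))*8184487 = (153 + 9*(-80)*(-1858))*8184487 = (153 + 1337760)*8184487 = 1337913*8184487 = 10950131555631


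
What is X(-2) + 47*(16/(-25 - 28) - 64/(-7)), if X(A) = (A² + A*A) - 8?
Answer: 154160/371 ≈ 415.53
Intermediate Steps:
X(A) = -8 + 2*A² (X(A) = (A² + A²) - 8 = 2*A² - 8 = -8 + 2*A²)
X(-2) + 47*(16/(-25 - 28) - 64/(-7)) = (-8 + 2*(-2)²) + 47*(16/(-25 - 28) - 64/(-7)) = (-8 + 2*4) + 47*(16/(-53) - 64*(-⅐)) = (-8 + 8) + 47*(16*(-1/53) + 64/7) = 0 + 47*(-16/53 + 64/7) = 0 + 47*(3280/371) = 0 + 154160/371 = 154160/371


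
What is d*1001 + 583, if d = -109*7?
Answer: -763180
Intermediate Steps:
d = -763
d*1001 + 583 = -763*1001 + 583 = -763763 + 583 = -763180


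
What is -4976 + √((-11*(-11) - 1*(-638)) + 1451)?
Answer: -4976 + √2210 ≈ -4929.0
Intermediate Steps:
-4976 + √((-11*(-11) - 1*(-638)) + 1451) = -4976 + √((121 + 638) + 1451) = -4976 + √(759 + 1451) = -4976 + √2210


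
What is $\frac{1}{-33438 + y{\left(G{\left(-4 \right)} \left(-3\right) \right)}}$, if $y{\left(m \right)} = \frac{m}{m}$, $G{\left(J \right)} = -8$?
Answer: $- \frac{1}{33437} \approx -2.9907 \cdot 10^{-5}$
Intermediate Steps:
$y{\left(m \right)} = 1$
$\frac{1}{-33438 + y{\left(G{\left(-4 \right)} \left(-3\right) \right)}} = \frac{1}{-33438 + 1} = \frac{1}{-33437} = - \frac{1}{33437}$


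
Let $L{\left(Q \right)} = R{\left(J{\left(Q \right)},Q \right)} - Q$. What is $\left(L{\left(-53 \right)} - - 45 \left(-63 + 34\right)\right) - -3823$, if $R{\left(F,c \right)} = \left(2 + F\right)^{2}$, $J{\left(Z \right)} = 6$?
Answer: $2635$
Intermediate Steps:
$L{\left(Q \right)} = 64 - Q$ ($L{\left(Q \right)} = \left(2 + 6\right)^{2} - Q = 8^{2} - Q = 64 - Q$)
$\left(L{\left(-53 \right)} - - 45 \left(-63 + 34\right)\right) - -3823 = \left(\left(64 - -53\right) - - 45 \left(-63 + 34\right)\right) - -3823 = \left(\left(64 + 53\right) - \left(-45\right) \left(-29\right)\right) + 3823 = \left(117 - 1305\right) + 3823 = -1188 + 3823 = 2635$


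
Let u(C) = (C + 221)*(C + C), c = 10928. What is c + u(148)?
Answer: 120152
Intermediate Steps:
u(C) = 2*C*(221 + C) (u(C) = (221 + C)*(2*C) = 2*C*(221 + C))
c + u(148) = 10928 + 2*148*(221 + 148) = 10928 + 2*148*369 = 10928 + 109224 = 120152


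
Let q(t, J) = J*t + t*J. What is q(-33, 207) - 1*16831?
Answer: -30493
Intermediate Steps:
q(t, J) = 2*J*t (q(t, J) = J*t + J*t = 2*J*t)
q(-33, 207) - 1*16831 = 2*207*(-33) - 1*16831 = -13662 - 16831 = -30493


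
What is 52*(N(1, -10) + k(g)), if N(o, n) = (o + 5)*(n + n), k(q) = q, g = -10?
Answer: -6760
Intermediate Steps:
N(o, n) = 2*n*(5 + o) (N(o, n) = (5 + o)*(2*n) = 2*n*(5 + o))
52*(N(1, -10) + k(g)) = 52*(2*(-10)*(5 + 1) - 10) = 52*(2*(-10)*6 - 10) = 52*(-120 - 10) = 52*(-130) = -6760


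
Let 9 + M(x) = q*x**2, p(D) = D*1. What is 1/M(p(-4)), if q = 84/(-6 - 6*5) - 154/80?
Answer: -15/1157 ≈ -0.012965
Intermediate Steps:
p(D) = D
q = -511/120 (q = 84/(-6 - 30) - 154*1/80 = 84/(-36) - 77/40 = 84*(-1/36) - 77/40 = -7/3 - 77/40 = -511/120 ≈ -4.2583)
M(x) = -9 - 511*x**2/120
1/M(p(-4)) = 1/(-9 - 511/120*(-4)**2) = 1/(-9 - 511/120*16) = 1/(-9 - 1022/15) = 1/(-1157/15) = -15/1157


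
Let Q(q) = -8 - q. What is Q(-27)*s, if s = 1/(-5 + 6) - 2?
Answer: -19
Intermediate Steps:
s = -1 (s = 1/1 - 2 = 1 - 2 = -1)
Q(-27)*s = (-8 - 1*(-27))*(-1) = (-8 + 27)*(-1) = 19*(-1) = -19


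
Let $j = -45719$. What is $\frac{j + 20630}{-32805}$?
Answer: $\frac{8363}{10935} \approx 0.76479$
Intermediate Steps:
$\frac{j + 20630}{-32805} = \frac{-45719 + 20630}{-32805} = \left(-25089\right) \left(- \frac{1}{32805}\right) = \frac{8363}{10935}$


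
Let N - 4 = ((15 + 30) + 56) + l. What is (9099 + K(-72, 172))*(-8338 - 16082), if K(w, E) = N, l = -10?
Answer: -224517480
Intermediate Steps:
N = 95 (N = 4 + (((15 + 30) + 56) - 10) = 4 + ((45 + 56) - 10) = 4 + (101 - 10) = 4 + 91 = 95)
K(w, E) = 95
(9099 + K(-72, 172))*(-8338 - 16082) = (9099 + 95)*(-8338 - 16082) = 9194*(-24420) = -224517480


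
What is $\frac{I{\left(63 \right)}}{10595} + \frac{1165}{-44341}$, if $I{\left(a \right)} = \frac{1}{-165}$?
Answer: $- \frac{185151656}{7046893425} \approx -0.026274$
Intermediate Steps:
$I{\left(a \right)} = - \frac{1}{165}$
$\frac{I{\left(63 \right)}}{10595} + \frac{1165}{-44341} = - \frac{1}{165 \cdot 10595} + \frac{1165}{-44341} = \left(- \frac{1}{165}\right) \frac{1}{10595} + 1165 \left(- \frac{1}{44341}\right) = - \frac{1}{1748175} - \frac{1165}{44341} = - \frac{185151656}{7046893425}$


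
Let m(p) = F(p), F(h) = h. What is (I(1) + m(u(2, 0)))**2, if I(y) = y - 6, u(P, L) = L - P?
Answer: 49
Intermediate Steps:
I(y) = -6 + y
m(p) = p
(I(1) + m(u(2, 0)))**2 = ((-6 + 1) + (0 - 1*2))**2 = (-5 + (0 - 2))**2 = (-5 - 2)**2 = (-7)**2 = 49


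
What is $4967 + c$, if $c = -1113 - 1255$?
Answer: $2599$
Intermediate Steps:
$c = -2368$
$4967 + c = 4967 - 2368 = 2599$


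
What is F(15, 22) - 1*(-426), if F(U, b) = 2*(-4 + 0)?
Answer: 418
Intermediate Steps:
F(U, b) = -8 (F(U, b) = 2*(-4) = -8)
F(15, 22) - 1*(-426) = -8 - 1*(-426) = -8 + 426 = 418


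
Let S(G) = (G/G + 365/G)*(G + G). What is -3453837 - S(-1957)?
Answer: -3450653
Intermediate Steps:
S(G) = 2*G*(1 + 365/G) (S(G) = (1 + 365/G)*(2*G) = 2*G*(1 + 365/G))
-3453837 - S(-1957) = -3453837 - (730 + 2*(-1957)) = -3453837 - (730 - 3914) = -3453837 - 1*(-3184) = -3453837 + 3184 = -3450653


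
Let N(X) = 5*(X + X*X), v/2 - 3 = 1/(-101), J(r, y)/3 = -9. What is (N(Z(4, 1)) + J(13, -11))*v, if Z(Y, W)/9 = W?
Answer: 255492/101 ≈ 2529.6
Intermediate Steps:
J(r, y) = -27 (J(r, y) = 3*(-9) = -27)
Z(Y, W) = 9*W
v = 604/101 (v = 6 + 2/(-101) = 6 + 2*(-1/101) = 6 - 2/101 = 604/101 ≈ 5.9802)
N(X) = 5*X + 5*X² (N(X) = 5*(X + X²) = 5*X + 5*X²)
(N(Z(4, 1)) + J(13, -11))*v = (5*(9*1)*(1 + 9*1) - 27)*(604/101) = (5*9*(1 + 9) - 27)*(604/101) = (5*9*10 - 27)*(604/101) = (450 - 27)*(604/101) = 423*(604/101) = 255492/101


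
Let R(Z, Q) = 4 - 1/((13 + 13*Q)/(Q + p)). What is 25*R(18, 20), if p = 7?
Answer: 8875/91 ≈ 97.527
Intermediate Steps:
R(Z, Q) = 4 - (7 + Q)/(13 + 13*Q) (R(Z, Q) = 4 - 1/((13 + 13*Q)/(Q + 7)) = 4 - 1/((13 + 13*Q)/(7 + Q)) = 4 - (7 + Q)/(13 + 13*Q))
25*R(18, 20) = 25*(3*(15 + 17*20)/(13*(1 + 20))) = 25*((3/13)*(15 + 340)/21) = 25*((3/13)*(1/21)*355) = 25*(355/91) = 8875/91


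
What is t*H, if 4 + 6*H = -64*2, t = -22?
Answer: 484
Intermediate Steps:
H = -22 (H = -⅔ + (-64*2)/6 = -⅔ + (⅙)*(-128) = -⅔ - 64/3 = -22)
t*H = -22*(-22) = 484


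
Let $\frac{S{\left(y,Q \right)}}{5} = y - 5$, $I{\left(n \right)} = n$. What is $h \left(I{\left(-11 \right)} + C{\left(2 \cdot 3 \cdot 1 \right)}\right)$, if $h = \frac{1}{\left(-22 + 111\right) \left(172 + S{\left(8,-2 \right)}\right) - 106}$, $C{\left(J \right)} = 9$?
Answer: $- \frac{2}{16537} \approx -0.00012094$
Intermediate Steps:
$S{\left(y,Q \right)} = -25 + 5 y$ ($S{\left(y,Q \right)} = 5 \left(y - 5\right) = 5 \left(-5 + y\right) = -25 + 5 y$)
$h = \frac{1}{16537}$ ($h = \frac{1}{\left(-22 + 111\right) \left(172 + \left(-25 + 5 \cdot 8\right)\right) - 106} = \frac{1}{89 \left(172 + \left(-25 + 40\right)\right) - 106} = \frac{1}{89 \left(172 + 15\right) - 106} = \frac{1}{89 \cdot 187 - 106} = \frac{1}{16643 - 106} = \frac{1}{16537} \approx 6.047 \cdot 10^{-5}$)
$h \left(I{\left(-11 \right)} + C{\left(2 \cdot 3 \cdot 1 \right)}\right) = \frac{-11 + 9}{16537} = \frac{1}{16537} \left(-2\right) = - \frac{2}{16537}$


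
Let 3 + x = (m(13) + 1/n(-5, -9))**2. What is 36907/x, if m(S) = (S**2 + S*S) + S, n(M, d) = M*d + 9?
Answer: 107620812/359283277 ≈ 0.29954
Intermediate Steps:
n(M, d) = 9 + M*d
m(S) = S + 2*S**2 (m(S) = (S**2 + S**2) + S = 2*S**2 + S = S + 2*S**2)
x = 359283277/2916 (x = -3 + (13*(1 + 2*13) + 1/(9 - 5*(-9)))**2 = -3 + (13*(1 + 26) + 1/(9 + 45))**2 = -3 + (13*27 + 1/54)**2 = -3 + (351 + 1/54)**2 = -3 + (18955/54)**2 = -3 + 359292025/2916 = 359283277/2916 ≈ 1.2321e+5)
36907/x = 36907/(359283277/2916) = 36907*(2916/359283277) = 107620812/359283277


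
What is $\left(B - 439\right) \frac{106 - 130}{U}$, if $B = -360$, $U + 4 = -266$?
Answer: $- \frac{3196}{45} \approx -71.022$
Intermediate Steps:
$U = -270$ ($U = -4 - 266 = -270$)
$\left(B - 439\right) \frac{106 - 130}{U} = \left(-360 - 439\right) \frac{106 - 130}{-270} = - 799 \left(\left(-24\right) \left(- \frac{1}{270}\right)\right) = \left(-799\right) \frac{4}{45} = - \frac{3196}{45}$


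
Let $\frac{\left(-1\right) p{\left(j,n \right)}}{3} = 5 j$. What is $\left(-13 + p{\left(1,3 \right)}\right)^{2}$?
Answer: $784$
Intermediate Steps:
$p{\left(j,n \right)} = - 15 j$ ($p{\left(j,n \right)} = - 3 \cdot 5 j = - 15 j$)
$\left(-13 + p{\left(1,3 \right)}\right)^{2} = \left(-13 - 15\right)^{2} = \left(-28\right)^{2} = 784$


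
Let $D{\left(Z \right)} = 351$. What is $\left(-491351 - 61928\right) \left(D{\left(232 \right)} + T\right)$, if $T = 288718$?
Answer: $-159935807251$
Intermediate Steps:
$\left(-491351 - 61928\right) \left(D{\left(232 \right)} + T\right) = \left(-491351 - 61928\right) \left(351 + 288718\right) = \left(-553279\right) 289069 = -159935807251$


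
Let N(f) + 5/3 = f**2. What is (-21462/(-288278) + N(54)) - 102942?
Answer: -43253631344/432417 ≈ -1.0003e+5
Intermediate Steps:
N(f) = -5/3 + f**2
(-21462/(-288278) + N(54)) - 102942 = (-21462/(-288278) + (-5/3 + 54**2)) - 102942 = (-21462*(-1/288278) + (-5/3 + 2916)) - 102942 = (10731/144139 + 8743/3) - 102942 = 1260239470/432417 - 102942 = -43253631344/432417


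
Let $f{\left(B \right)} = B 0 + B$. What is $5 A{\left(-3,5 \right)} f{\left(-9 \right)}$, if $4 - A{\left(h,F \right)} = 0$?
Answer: $-180$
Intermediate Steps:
$A{\left(h,F \right)} = 4$ ($A{\left(h,F \right)} = 4 - 0 = 4 + 0 = 4$)
$f{\left(B \right)} = B$ ($f{\left(B \right)} = 0 + B = B$)
$5 A{\left(-3,5 \right)} f{\left(-9 \right)} = 5 \cdot 4 \left(-9\right) = 20 \left(-9\right) = -180$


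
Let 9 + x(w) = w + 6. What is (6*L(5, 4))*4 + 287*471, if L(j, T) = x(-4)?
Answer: 135009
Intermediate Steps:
x(w) = -3 + w (x(w) = -9 + (w + 6) = -9 + (6 + w) = -3 + w)
L(j, T) = -7 (L(j, T) = -3 - 4 = -7)
(6*L(5, 4))*4 + 287*471 = (6*(-7))*4 + 287*471 = -42*4 + 135177 = -168 + 135177 = 135009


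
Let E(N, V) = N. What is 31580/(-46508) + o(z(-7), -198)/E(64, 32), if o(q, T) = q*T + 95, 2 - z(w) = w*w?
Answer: 108800147/744128 ≈ 146.21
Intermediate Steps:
z(w) = 2 - w**2 (z(w) = 2 - w*w = 2 - w**2)
o(q, T) = 95 + T*q (o(q, T) = T*q + 95 = 95 + T*q)
31580/(-46508) + o(z(-7), -198)/E(64, 32) = 31580/(-46508) + (95 - 198*(2 - 1*(-7)**2))/64 = 31580*(-1/46508) + (95 - 198*(2 - 1*49))*(1/64) = -7895/11627 + (95 - 198*(2 - 49))*(1/64) = -7895/11627 + (95 - 198*(-47))*(1/64) = -7895/11627 + (95 + 9306)*(1/64) = -7895/11627 + 9401*(1/64) = -7895/11627 + 9401/64 = 108800147/744128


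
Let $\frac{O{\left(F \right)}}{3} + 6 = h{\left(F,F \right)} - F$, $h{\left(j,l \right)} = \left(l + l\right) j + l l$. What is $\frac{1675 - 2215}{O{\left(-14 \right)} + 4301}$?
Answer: $- \frac{540}{6089} \approx -0.088685$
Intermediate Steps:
$h{\left(j,l \right)} = l^{2} + 2 j l$ ($h{\left(j,l \right)} = 2 l j + l^{2} = 2 j l + l^{2} = l^{2} + 2 j l$)
$O{\left(F \right)} = -18 - 3 F + 9 F^{2}$ ($O{\left(F \right)} = -18 + 3 \left(F \left(F + 2 F\right) - F\right) = -18 + 3 \left(F 3 F - F\right) = -18 + 3 \left(3 F^{2} - F\right) = -18 + 3 \left(- F + 3 F^{2}\right) = -18 + \left(- 3 F + 9 F^{2}\right) = -18 - 3 F + 9 F^{2}$)
$\frac{1675 - 2215}{O{\left(-14 \right)} + 4301} = \frac{1675 - 2215}{\left(-18 - -42 + 9 \left(-14\right)^{2}\right) + 4301} = - \frac{540}{\left(-18 + 42 + 9 \cdot 196\right) + 4301} = - \frac{540}{\left(-18 + 42 + 1764\right) + 4301} = - \frac{540}{1788 + 4301} = - \frac{540}{6089}$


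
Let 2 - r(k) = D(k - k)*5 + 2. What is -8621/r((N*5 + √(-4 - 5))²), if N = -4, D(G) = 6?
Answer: 8621/30 ≈ 287.37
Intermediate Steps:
r(k) = -30 (r(k) = 2 - (6*5 + 2) = 2 - (30 + 2) = 2 - 1*32 = 2 - 32 = -30)
-8621/r((N*5 + √(-4 - 5))²) = -8621/(-30) = -8621*(-1/30) = 8621/30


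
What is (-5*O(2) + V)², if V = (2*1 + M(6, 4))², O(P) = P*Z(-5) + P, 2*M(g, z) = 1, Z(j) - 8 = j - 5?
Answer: 4225/16 ≈ 264.06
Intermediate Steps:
Z(j) = 3 + j (Z(j) = 8 + (j - 5) = 8 + (-5 + j) = 3 + j)
M(g, z) = ½ (M(g, z) = (½)*1 = ½)
O(P) = -P (O(P) = P*(3 - 5) + P = P*(-2) + P = -2*P + P = -P)
V = 25/4 (V = (2*1 + ½)² = (2 + ½)² = (5/2)² = 25/4 ≈ 6.2500)
(-5*O(2) + V)² = (-(-5)*2 + 25/4)² = (-5*(-2) + 25/4)² = (10 + 25/4)² = (65/4)² = 4225/16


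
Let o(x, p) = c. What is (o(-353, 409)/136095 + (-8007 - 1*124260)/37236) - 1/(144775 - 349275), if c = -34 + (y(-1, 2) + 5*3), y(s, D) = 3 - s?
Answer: -10225801597053/2878697317750 ≈ -3.5522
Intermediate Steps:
c = -15 (c = -34 + ((3 - 1*(-1)) + 5*3) = -34 + ((3 + 1) + 15) = -34 + (4 + 15) = -34 + 19 = -15)
o(x, p) = -15
(o(-353, 409)/136095 + (-8007 - 1*124260)/37236) - 1/(144775 - 349275) = (-15/136095 + (-8007 - 1*124260)/37236) - 1/(144775 - 349275) = (-15*1/136095 + (-8007 - 124260)*(1/37236)) - 1/(-204500) = (-1/9073 - 132267*1/37236) - 1*(-1/204500) = (-1/9073 - 44089/12412) + 1/204500 = -400031909/112614076 + 1/204500 = -10225801597053/2878697317750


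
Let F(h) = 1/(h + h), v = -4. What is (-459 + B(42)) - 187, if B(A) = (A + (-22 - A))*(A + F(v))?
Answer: -6269/4 ≈ -1567.3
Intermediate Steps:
F(h) = 1/(2*h)
B(A) = 11/4 - 22*A (B(A) = (A + (-22 - A))*(A + (½)/(-4)) = -22*(A + (½)*(-¼)) = -22*(A - ⅛) = -22*(-⅛ + A) = 11/4 - 22*A)
(-459 + B(42)) - 187 = (-459 + (11/4 - 22*42)) - 187 = (-459 + (11/4 - 924)) - 187 = (-459 - 3685/4) - 187 = -5521/4 - 187 = -6269/4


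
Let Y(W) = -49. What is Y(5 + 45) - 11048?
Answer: -11097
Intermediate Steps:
Y(5 + 45) - 11048 = -49 - 11048 = -11097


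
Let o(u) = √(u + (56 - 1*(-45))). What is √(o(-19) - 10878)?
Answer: √(-10878 + √82) ≈ 104.25*I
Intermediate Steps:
o(u) = √(101 + u) (o(u) = √(u + (56 + 45)) = √(u + 101) = √(101 + u))
√(o(-19) - 10878) = √(√(101 - 19) - 10878) = √(√82 - 10878) = √(-10878 + √82)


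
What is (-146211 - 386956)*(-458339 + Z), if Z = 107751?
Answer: 186921952196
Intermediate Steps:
(-146211 - 386956)*(-458339 + Z) = (-146211 - 386956)*(-458339 + 107751) = -533167*(-350588) = 186921952196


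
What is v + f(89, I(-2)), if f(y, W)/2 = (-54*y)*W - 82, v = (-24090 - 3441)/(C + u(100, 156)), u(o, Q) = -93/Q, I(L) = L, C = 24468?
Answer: 24248701688/1272305 ≈ 19059.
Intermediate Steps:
v = -1431612/1272305 (v = (-24090 - 3441)/(24468 - 93/156) = -27531/(24468 - 93*1/156) = -27531/(24468 - 31/52) = -27531/1272305/52 = -27531*52/1272305 = -1431612/1272305 ≈ -1.1252)
f(y, W) = -164 - 108*W*y (f(y, W) = 2*((-54*y)*W - 82) = 2*(-54*W*y - 82) = 2*(-82 - 54*W*y) = -164 - 108*W*y)
v + f(89, I(-2)) = -1431612/1272305 + (-164 - 108*(-2)*89) = -1431612/1272305 + (-164 + 19224) = -1431612/1272305 + 19060 = 24248701688/1272305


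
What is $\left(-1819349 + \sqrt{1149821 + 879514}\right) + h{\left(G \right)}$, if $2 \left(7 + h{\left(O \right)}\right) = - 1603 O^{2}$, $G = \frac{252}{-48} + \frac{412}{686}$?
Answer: $- \frac{987811707133}{537824} + 7 \sqrt{41415} \approx -1.8353 \cdot 10^{6}$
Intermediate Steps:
$G = - \frac{6379}{1372}$ ($G = 252 \left(- \frac{1}{48}\right) + 412 \cdot \frac{1}{686} = - \frac{21}{4} + \frac{206}{343} = - \frac{6379}{1372} \approx -4.6494$)
$h{\left(O \right)} = -7 - \frac{1603 O^{2}}{2}$ ($h{\left(O \right)} = -7 + \frac{\left(-1603\right) O^{2}}{2} = -7 - \frac{1603 O^{2}}{2}$)
$\left(-1819349 + \sqrt{1149821 + 879514}\right) + h{\left(G \right)} = \left(-1819349 + \sqrt{1149821 + 879514}\right) - \left(7 + \frac{1603 \left(- \frac{6379}{1372}\right)^{2}}{2}\right) = \left(-1819349 + \sqrt{2029335}\right) - \frac{9322150557}{537824} = \left(-1819349 + 7 \sqrt{41415}\right) - \frac{9322150557}{537824} = - \frac{987811707133}{537824} + 7 \sqrt{41415}$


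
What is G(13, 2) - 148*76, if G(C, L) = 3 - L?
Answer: -11247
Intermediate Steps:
G(13, 2) - 148*76 = (3 - 1*2) - 148*76 = (3 - 2) - 11248 = 1 - 11248 = -11247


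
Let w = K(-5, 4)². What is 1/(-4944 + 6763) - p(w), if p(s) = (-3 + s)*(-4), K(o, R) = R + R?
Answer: 443837/1819 ≈ 244.00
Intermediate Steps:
K(o, R) = 2*R
w = 64 (w = (2*4)² = 8² = 64)
p(s) = 12 - 4*s
1/(-4944 + 6763) - p(w) = 1/(-4944 + 6763) - (12 - 4*64) = 1/1819 - (12 - 256) = 1/1819 - 1*(-244) = 1/1819 + 244 = 443837/1819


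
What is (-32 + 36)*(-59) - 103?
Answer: -339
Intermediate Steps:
(-32 + 36)*(-59) - 103 = 4*(-59) - 103 = -236 - 103 = -339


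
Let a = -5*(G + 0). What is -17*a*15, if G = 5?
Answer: 6375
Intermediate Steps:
a = -25 (a = -5*(5 + 0) = -5*5 = -25)
-17*a*15 = -17*(-25)*15 = 425*15 = 6375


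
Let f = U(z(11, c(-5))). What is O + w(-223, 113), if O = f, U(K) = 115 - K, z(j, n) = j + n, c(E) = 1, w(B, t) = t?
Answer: 216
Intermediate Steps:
f = 103 (f = 115 - (11 + 1) = 115 - 1*12 = 115 - 12 = 103)
O = 103
O + w(-223, 113) = 103 + 113 = 216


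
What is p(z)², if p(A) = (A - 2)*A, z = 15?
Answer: 38025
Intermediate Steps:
p(A) = A*(-2 + A) (p(A) = (-2 + A)*A = A*(-2 + A))
p(z)² = (15*(-2 + 15))² = (15*13)² = 195² = 38025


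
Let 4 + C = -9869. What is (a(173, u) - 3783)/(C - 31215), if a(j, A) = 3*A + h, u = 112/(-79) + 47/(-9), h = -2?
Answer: 450883/4868928 ≈ 0.092604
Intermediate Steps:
u = -4721/711 (u = 112*(-1/79) + 47*(-⅑) = -112/79 - 47/9 = -4721/711 ≈ -6.6399)
a(j, A) = -2 + 3*A (a(j, A) = 3*A - 2 = -2 + 3*A)
C = -9873 (C = -4 - 9869 = -9873)
(a(173, u) - 3783)/(C - 31215) = ((-2 + 3*(-4721/711)) - 3783)/(-9873 - 31215) = ((-2 - 4721/237) - 3783)/(-41088) = (-5195/237 - 3783)*(-1/41088) = -901766/237*(-1/41088) = 450883/4868928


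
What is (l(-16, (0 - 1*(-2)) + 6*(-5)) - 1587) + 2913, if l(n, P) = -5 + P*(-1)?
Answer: 1349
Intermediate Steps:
l(n, P) = -5 - P
(l(-16, (0 - 1*(-2)) + 6*(-5)) - 1587) + 2913 = ((-5 - ((0 - 1*(-2)) + 6*(-5))) - 1587) + 2913 = ((-5 - ((0 + 2) - 30)) - 1587) + 2913 = ((-5 - (2 - 30)) - 1587) + 2913 = ((-5 - 1*(-28)) - 1587) + 2913 = ((-5 + 28) - 1587) + 2913 = (23 - 1587) + 2913 = -1564 + 2913 = 1349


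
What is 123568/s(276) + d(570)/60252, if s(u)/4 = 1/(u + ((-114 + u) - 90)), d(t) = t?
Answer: 107955677567/10042 ≈ 1.0750e+7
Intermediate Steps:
s(u) = 4/(-204 + 2*u) (s(u) = 4/(u + ((-114 + u) - 90)) = 4/(u + (-204 + u)) = 4/(-204 + 2*u))
123568/s(276) + d(570)/60252 = 123568/((2/(-102 + 276))) + 570/60252 = 123568/((2/174)) + 570*(1/60252) = 123568/((2*(1/174))) + 95/10042 = 123568/(1/87) + 95/10042 = 123568*87 + 95/10042 = 10750416 + 95/10042 = 107955677567/10042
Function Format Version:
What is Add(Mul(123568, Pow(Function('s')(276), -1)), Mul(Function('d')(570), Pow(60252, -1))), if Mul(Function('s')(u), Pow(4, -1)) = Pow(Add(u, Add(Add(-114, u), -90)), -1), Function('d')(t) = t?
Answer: Rational(107955677567, 10042) ≈ 1.0750e+7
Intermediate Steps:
Function('s')(u) = Mul(4, Pow(Add(-204, Mul(2, u)), -1)) (Function('s')(u) = Mul(4, Pow(Add(u, Add(Add(-114, u), -90)), -1)) = Mul(4, Pow(Add(u, Add(-204, u)), -1)) = Mul(4, Pow(Add(-204, Mul(2, u)), -1)))
Add(Mul(123568, Pow(Function('s')(276), -1)), Mul(Function('d')(570), Pow(60252, -1))) = Add(Mul(123568, Pow(Mul(2, Pow(Add(-102, 276), -1)), -1)), Mul(570, Pow(60252, -1))) = Add(Mul(123568, Pow(Mul(2, Pow(174, -1)), -1)), Mul(570, Rational(1, 60252))) = Add(Mul(123568, Pow(Mul(2, Rational(1, 174)), -1)), Rational(95, 10042)) = Add(Mul(123568, Pow(Rational(1, 87), -1)), Rational(95, 10042)) = Add(Mul(123568, 87), Rational(95, 10042)) = Add(10750416, Rational(95, 10042)) = Rational(107955677567, 10042)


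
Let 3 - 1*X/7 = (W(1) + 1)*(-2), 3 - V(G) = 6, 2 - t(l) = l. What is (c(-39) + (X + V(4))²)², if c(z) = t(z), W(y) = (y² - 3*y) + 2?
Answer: 1134225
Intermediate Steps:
t(l) = 2 - l
W(y) = 2 + y² - 3*y
V(G) = -3 (V(G) = 3 - 1*6 = 3 - 6 = -3)
c(z) = 2 - z
X = 35 (X = 21 - 7*((2 + 1² - 3*1) + 1)*(-2) = 21 - 7*((2 + 1 - 3) + 1)*(-2) = 21 - 7*(0 + 1)*(-2) = 21 - 7*(-2) = 21 + 14 = 35)
(c(-39) + (X + V(4))²)² = ((2 - 1*(-39)) + (35 - 3)²)² = ((2 + 39) + 32²)² = (41 + 1024)² = 1065² = 1134225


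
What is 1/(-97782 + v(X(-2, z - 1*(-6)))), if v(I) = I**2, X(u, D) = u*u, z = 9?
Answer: -1/97766 ≈ -1.0228e-5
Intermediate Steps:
X(u, D) = u**2
1/(-97782 + v(X(-2, z - 1*(-6)))) = 1/(-97782 + ((-2)**2)**2) = 1/(-97782 + 4**2) = 1/(-97782 + 16) = 1/(-97766) = -1/97766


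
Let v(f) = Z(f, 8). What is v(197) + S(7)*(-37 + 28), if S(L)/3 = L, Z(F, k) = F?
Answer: 8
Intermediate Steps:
S(L) = 3*L
v(f) = f
v(197) + S(7)*(-37 + 28) = 197 + (3*7)*(-37 + 28) = 197 + 21*(-9) = 197 - 189 = 8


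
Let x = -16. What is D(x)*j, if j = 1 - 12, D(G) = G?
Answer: 176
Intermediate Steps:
j = -11
D(x)*j = -16*(-11) = 176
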